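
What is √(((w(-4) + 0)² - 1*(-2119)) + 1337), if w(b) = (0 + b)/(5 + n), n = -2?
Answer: 4*√1945/3 ≈ 58.803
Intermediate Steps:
w(b) = b/3 (w(b) = (0 + b)/(5 - 2) = b/3)
√(((w(-4) + 0)² - 1*(-2119)) + 1337) = √((((⅓)*(-4) + 0)² - 1*(-2119)) + 1337) = √(((-4/3 + 0)² + 2119) + 1337) = √(((-4/3)² + 2119) + 1337) = √((16/9 + 2119) + 1337) = √(19087/9 + 1337) = √(31120/9) = 4*√1945/3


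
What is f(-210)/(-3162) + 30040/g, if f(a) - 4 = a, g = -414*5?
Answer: -1576001/109089 ≈ -14.447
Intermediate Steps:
g = -2070
f(a) = 4 + a
f(-210)/(-3162) + 30040/g = (4 - 210)/(-3162) + 30040/(-2070) = -206*(-1/3162) + 30040*(-1/2070) = 103/1581 - 3004/207 = -1576001/109089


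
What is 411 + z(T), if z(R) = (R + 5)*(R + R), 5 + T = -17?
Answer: 1159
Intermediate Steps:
T = -22 (T = -5 - 17 = -22)
z(R) = 2*R*(5 + R) (z(R) = (5 + R)*(2*R) = 2*R*(5 + R))
411 + z(T) = 411 + 2*(-22)*(5 - 22) = 411 + 2*(-22)*(-17) = 411 + 748 = 1159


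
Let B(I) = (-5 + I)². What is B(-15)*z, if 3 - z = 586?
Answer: -233200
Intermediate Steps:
z = -583 (z = 3 - 1*586 = 3 - 586 = -583)
B(-15)*z = (-5 - 15)²*(-583) = (-20)²*(-583) = 400*(-583) = -233200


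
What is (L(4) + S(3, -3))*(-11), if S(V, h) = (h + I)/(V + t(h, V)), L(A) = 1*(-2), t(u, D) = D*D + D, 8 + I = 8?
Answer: 121/5 ≈ 24.200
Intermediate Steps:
I = 0 (I = -8 + 8 = 0)
t(u, D) = D + D² (t(u, D) = D² + D = D + D²)
L(A) = -2
S(V, h) = h/(V + V*(1 + V)) (S(V, h) = (h + 0)/(V + V*(1 + V)) = h/(V + V*(1 + V)))
(L(4) + S(3, -3))*(-11) = (-2 - 3/(3*(2 + 3)))*(-11) = (-2 - 3*⅓/5)*(-11) = (-2 - 3*⅓*⅕)*(-11) = (-2 - ⅕)*(-11) = -11/5*(-11) = 121/5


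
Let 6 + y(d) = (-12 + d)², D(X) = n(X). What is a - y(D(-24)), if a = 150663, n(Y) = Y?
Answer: 149373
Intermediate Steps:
D(X) = X
y(d) = -6 + (-12 + d)²
a - y(D(-24)) = 150663 - (-6 + (-12 - 24)²) = 150663 - (-6 + (-36)²) = 150663 - (-6 + 1296) = 150663 - 1*1290 = 150663 - 1290 = 149373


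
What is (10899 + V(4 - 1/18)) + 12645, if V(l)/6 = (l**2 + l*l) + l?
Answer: 641368/27 ≈ 23754.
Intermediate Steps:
V(l) = 6*l + 12*l**2 (V(l) = 6*((l**2 + l*l) + l) = 6*((l**2 + l**2) + l) = 6*(2*l**2 + l) = 6*(l + 2*l**2) = 6*l + 12*l**2)
(10899 + V(4 - 1/18)) + 12645 = (10899 + 6*(4 - 1/18)*(1 + 2*(4 - 1/18))) + 12645 = (10899 + 6*(71/18)*(1 + 2*(71/18))) + 12645 = (10899 + 6*(71/18)*(1 + 71/9)) + 12645 = (10899 + 6*(71/18)*(80/9)) + 12645 = (10899 + 5680/27) + 12645 = 299953/27 + 12645 = 641368/27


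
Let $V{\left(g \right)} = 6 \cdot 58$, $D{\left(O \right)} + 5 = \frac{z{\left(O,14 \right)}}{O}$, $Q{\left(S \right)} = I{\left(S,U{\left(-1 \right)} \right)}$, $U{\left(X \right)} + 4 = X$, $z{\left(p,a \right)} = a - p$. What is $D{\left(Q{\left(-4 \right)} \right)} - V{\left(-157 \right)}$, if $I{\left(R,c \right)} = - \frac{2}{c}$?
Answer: $-319$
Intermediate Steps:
$U{\left(X \right)} = -4 + X$
$Q{\left(S \right)} = \frac{2}{5}$ ($Q{\left(S \right)} = - \frac{2}{-4 - 1} = - \frac{2}{-5} = \left(-2\right) \left(- \frac{1}{5}\right) = \frac{2}{5}$)
$D{\left(O \right)} = -5 + \frac{14 - O}{O}$
$V{\left(g \right)} = 348$
$D{\left(Q{\left(-4 \right)} \right)} - V{\left(-157 \right)} = \left(-6 + \frac{14}{\frac{2}{5}}\right) - 348 = \left(-6 + 14 \cdot \frac{5}{2}\right) - 348 = \left(-6 + 35\right) - 348 = 29 - 348 = -319$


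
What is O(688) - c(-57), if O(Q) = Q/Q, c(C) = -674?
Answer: 675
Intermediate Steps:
O(Q) = 1
O(688) - c(-57) = 1 - 1*(-674) = 1 + 674 = 675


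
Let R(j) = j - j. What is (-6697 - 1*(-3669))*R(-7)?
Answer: 0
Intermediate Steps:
R(j) = 0
(-6697 - 1*(-3669))*R(-7) = (-6697 - 1*(-3669))*0 = (-6697 + 3669)*0 = -3028*0 = 0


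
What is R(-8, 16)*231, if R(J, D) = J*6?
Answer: -11088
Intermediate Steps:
R(J, D) = 6*J
R(-8, 16)*231 = (6*(-8))*231 = -48*231 = -11088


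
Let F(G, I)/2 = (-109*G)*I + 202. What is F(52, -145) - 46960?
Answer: 1597164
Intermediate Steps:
F(G, I) = 404 - 218*G*I (F(G, I) = 2*((-109*G)*I + 202) = 2*(-109*G*I + 202) = 2*(202 - 109*G*I) = 404 - 218*G*I)
F(52, -145) - 46960 = (404 - 218*52*(-145)) - 46960 = (404 + 1643720) - 46960 = 1644124 - 46960 = 1597164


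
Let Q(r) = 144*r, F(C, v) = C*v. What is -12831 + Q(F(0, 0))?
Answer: -12831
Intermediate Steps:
-12831 + Q(F(0, 0)) = -12831 + 144*(0*0) = -12831 + 144*0 = -12831 + 0 = -12831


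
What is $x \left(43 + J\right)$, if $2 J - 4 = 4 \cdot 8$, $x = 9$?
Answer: $549$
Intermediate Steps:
$J = 18$ ($J = 2 + \frac{4 \cdot 8}{2} = 2 + \frac{1}{2} \cdot 32 = 2 + 16 = 18$)
$x \left(43 + J\right) = 9 \left(43 + 18\right) = 9 \cdot 61 = 549$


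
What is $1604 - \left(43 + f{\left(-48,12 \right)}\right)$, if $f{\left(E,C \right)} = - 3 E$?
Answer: $1417$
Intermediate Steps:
$1604 - \left(43 + f{\left(-48,12 \right)}\right) = 1604 - \left(43 - -144\right) = 1604 - 187 = 1417$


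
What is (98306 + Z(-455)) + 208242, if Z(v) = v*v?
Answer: 513573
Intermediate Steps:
Z(v) = v**2
(98306 + Z(-455)) + 208242 = (98306 + (-455)**2) + 208242 = (98306 + 207025) + 208242 = 305331 + 208242 = 513573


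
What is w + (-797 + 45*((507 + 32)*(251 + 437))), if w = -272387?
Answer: 16414256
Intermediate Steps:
w + (-797 + 45*((507 + 32)*(251 + 437))) = -272387 + (-797 + 45*((507 + 32)*(251 + 437))) = -272387 + (-797 + 45*(539*688)) = -272387 + (-797 + 45*370832) = -272387 + (-797 + 16687440) = -272387 + 16686643 = 16414256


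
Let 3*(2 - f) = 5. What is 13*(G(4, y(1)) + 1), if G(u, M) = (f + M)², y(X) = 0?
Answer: 130/9 ≈ 14.444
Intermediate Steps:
f = ⅓ (f = 2 - ⅓*5 = 2 - 5/3 = ⅓ ≈ 0.33333)
G(u, M) = (⅓ + M)²
13*(G(4, y(1)) + 1) = 13*((1 + 3*0)²/9 + 1) = 13*((1 + 0)²/9 + 1) = 13*((⅑)*1² + 1) = 13*((⅑)*1 + 1) = 13*(⅑ + 1) = 13*(10/9) = 130/9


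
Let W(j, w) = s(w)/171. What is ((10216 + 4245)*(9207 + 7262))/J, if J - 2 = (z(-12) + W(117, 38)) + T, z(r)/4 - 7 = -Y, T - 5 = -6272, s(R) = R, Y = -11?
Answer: -2143423881/55735 ≈ -38457.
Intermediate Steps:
T = -6267 (T = 5 - 6272 = -6267)
z(r) = 72 (z(r) = 28 + 4*(-1*(-11)) = 28 + 4*11 = 28 + 44 = 72)
W(j, w) = w/171
J = -55735/9 (J = 2 + ((72 + (1/171)*38) - 6267) = 2 + ((72 + 2/9) - 6267) = 2 + (650/9 - 6267) = 2 - 55753/9 = -55735/9 ≈ -6192.8)
((10216 + 4245)*(9207 + 7262))/J = ((10216 + 4245)*(9207 + 7262))/(-55735/9) = (14461*16469)*(-9/55735) = 238158209*(-9/55735) = -2143423881/55735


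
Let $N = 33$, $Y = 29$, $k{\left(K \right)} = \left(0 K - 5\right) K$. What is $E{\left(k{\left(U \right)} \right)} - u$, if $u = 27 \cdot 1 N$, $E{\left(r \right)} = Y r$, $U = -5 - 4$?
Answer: $414$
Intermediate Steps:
$U = -9$ ($U = -5 - 4 = -9$)
$k{\left(K \right)} = - 5 K$ ($k{\left(K \right)} = \left(0 - 5\right) K = - 5 K$)
$E{\left(r \right)} = 29 r$
$u = 891$ ($u = 27 \cdot 1 \cdot 33 = 27 \cdot 33 = 891$)
$E{\left(k{\left(U \right)} \right)} - u = 29 \left(\left(-5\right) \left(-9\right)\right) - 891 = 29 \cdot 45 - 891 = 1305 - 891 = 414$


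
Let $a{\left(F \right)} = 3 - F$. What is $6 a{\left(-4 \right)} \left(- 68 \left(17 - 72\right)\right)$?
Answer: $157080$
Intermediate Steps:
$6 a{\left(-4 \right)} \left(- 68 \left(17 - 72\right)\right) = 6 \left(3 - -4\right) \left(- 68 \left(17 - 72\right)\right) = 6 \left(3 + 4\right) \left(\left(-68\right) \left(-55\right)\right) = 6 \cdot 7 \cdot 3740 = 42 \cdot 3740 = 157080$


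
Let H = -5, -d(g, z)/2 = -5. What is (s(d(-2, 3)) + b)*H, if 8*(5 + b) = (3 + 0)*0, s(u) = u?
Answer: -25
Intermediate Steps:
d(g, z) = 10 (d(g, z) = -2*(-5) = 10)
b = -5 (b = -5 + ((3 + 0)*0)/8 = -5 + (3*0)/8 = -5 + (⅛)*0 = -5 + 0 = -5)
(s(d(-2, 3)) + b)*H = (10 - 5)*(-5) = 5*(-5) = -25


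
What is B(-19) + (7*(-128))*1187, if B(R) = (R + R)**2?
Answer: -1062108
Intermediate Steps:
B(R) = 4*R**2 (B(R) = (2*R)**2 = 4*R**2)
B(-19) + (7*(-128))*1187 = 4*(-19)**2 + (7*(-128))*1187 = 4*361 - 896*1187 = 1444 - 1063552 = -1062108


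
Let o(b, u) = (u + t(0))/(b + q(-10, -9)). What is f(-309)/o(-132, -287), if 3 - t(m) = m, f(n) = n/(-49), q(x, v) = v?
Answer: 43569/13916 ≈ 3.1309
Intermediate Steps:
f(n) = -n/49 (f(n) = n*(-1/49) = -n/49)
t(m) = 3 - m
o(b, u) = (3 + u)/(-9 + b) (o(b, u) = (u + (3 - 1*0))/(b - 9) = (u + (3 + 0))/(-9 + b) = (u + 3)/(-9 + b) = (3 + u)/(-9 + b))
f(-309)/o(-132, -287) = (-1/49*(-309))/(((3 - 287)/(-9 - 132))) = 309/(49*((-284/(-141)))) = 309/(49*((-1/141*(-284)))) = 309/(49*(284/141)) = (309/49)*(141/284) = 43569/13916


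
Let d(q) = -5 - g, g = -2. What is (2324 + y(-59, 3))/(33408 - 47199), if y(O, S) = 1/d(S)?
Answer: -6971/41373 ≈ -0.16849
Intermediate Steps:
d(q) = -3 (d(q) = -5 - 1*(-2) = -5 + 2 = -3)
y(O, S) = -1/3 (y(O, S) = 1/(-3) = -1/3)
(2324 + y(-59, 3))/(33408 - 47199) = (2324 - 1/3)/(33408 - 47199) = (6971/3)/(-13791) = (6971/3)*(-1/13791) = -6971/41373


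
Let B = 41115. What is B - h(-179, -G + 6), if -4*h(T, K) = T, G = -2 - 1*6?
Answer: 164281/4 ≈ 41070.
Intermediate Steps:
G = -8 (G = -2 - 6 = -8)
h(T, K) = -T/4
B - h(-179, -G + 6) = 41115 - (-1)*(-179)/4 = 41115 - 1*179/4 = 41115 - 179/4 = 164281/4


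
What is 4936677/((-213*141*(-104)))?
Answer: 1645559/1041144 ≈ 1.5805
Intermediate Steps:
4936677/((-213*141*(-104))) = 4936677/((-30033*(-104))) = 4936677/3123432 = 4936677*(1/3123432) = 1645559/1041144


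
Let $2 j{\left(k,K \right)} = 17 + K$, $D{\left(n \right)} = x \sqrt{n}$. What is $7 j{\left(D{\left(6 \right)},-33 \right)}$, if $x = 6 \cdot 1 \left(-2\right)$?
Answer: $-56$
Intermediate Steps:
$x = -12$ ($x = 6 \left(-2\right) = -12$)
$D{\left(n \right)} = - 12 \sqrt{n}$
$j{\left(k,K \right)} = \frac{17}{2} + \frac{K}{2}$ ($j{\left(k,K \right)} = \frac{17 + K}{2} = \frac{17}{2} + \frac{K}{2}$)
$7 j{\left(D{\left(6 \right)},-33 \right)} = 7 \left(\frac{17}{2} + \frac{1}{2} \left(-33\right)\right) = 7 \left(\frac{17}{2} - \frac{33}{2}\right) = 7 \left(-8\right) = -56$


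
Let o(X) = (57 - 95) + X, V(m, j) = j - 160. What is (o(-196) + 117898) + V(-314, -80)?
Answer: 117424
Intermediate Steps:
V(m, j) = -160 + j
o(X) = -38 + X
(o(-196) + 117898) + V(-314, -80) = ((-38 - 196) + 117898) + (-160 - 80) = (-234 + 117898) - 240 = 117664 - 240 = 117424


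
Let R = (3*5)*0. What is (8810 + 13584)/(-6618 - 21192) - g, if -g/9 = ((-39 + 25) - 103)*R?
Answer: -11197/13905 ≈ -0.80525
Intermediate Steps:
R = 0 (R = 15*0 = 0)
g = 0 (g = -9*((-39 + 25) - 103)*0 = -9*(-14 - 103)*0 = -(-1053)*0 = -9*0 = 0)
(8810 + 13584)/(-6618 - 21192) - g = (8810 + 13584)/(-6618 - 21192) - 1*0 = 22394/(-27810) + 0 = 22394*(-1/27810) + 0 = -11197/13905 + 0 = -11197/13905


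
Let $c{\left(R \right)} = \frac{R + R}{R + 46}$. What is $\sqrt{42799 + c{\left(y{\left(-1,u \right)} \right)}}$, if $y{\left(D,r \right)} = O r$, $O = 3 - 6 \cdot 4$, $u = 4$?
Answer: $\frac{\sqrt{15452035}}{19} \approx 206.89$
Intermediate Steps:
$O = -21$ ($O = 3 - 24 = -21$)
$y{\left(D,r \right)} = - 21 r$
$c{\left(R \right)} = \frac{2 R}{46 + R}$
$\sqrt{42799 + c{\left(y{\left(-1,u \right)} \right)}} = \sqrt{42799 + \frac{2 \left(\left(-21\right) 4\right)}{46 - 84}} = \sqrt{42799 + 2 \left(-84\right) \frac{1}{46 - 84}} = \sqrt{42799 + 2 \left(-84\right) \frac{1}{-38}} = \sqrt{42799 + 2 \left(-84\right) \left(- \frac{1}{38}\right)} = \sqrt{42799 + \frac{84}{19}} = \sqrt{\frac{813265}{19}} = \frac{\sqrt{15452035}}{19}$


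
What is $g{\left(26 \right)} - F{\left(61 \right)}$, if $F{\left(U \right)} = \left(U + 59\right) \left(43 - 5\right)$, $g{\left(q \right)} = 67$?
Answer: $-4493$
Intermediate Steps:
$F{\left(U \right)} = 2242 + 38 U$ ($F{\left(U \right)} = \left(59 + U\right) 38 = 2242 + 38 U$)
$g{\left(26 \right)} - F{\left(61 \right)} = 67 - \left(2242 + 38 \cdot 61\right) = 67 - \left(2242 + 2318\right) = 67 - 4560 = -4493$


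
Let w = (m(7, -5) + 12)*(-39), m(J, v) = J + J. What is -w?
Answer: 1014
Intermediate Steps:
m(J, v) = 2*J
w = -1014 (w = (2*7 + 12)*(-39) = (14 + 12)*(-39) = 26*(-39) = -1014)
-w = -1*(-1014) = 1014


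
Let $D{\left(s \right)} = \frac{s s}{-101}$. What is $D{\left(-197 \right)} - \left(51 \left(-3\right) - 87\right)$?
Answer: $- \frac{14569}{101} \approx -144.25$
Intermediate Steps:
$D{\left(s \right)} = - \frac{s^{2}}{101}$ ($D{\left(s \right)} = s^{2} \left(- \frac{1}{101}\right) = - \frac{s^{2}}{101}$)
$D{\left(-197 \right)} - \left(51 \left(-3\right) - 87\right) = - \frac{\left(-197\right)^{2}}{101} - \left(51 \left(-3\right) - 87\right) = \left(- \frac{1}{101}\right) 38809 - \left(-153 - 87\right) = - \frac{38809}{101} - -240 = - \frac{38809}{101} + 240 = - \frac{14569}{101}$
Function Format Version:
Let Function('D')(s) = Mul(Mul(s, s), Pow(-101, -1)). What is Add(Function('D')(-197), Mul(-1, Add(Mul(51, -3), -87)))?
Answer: Rational(-14569, 101) ≈ -144.25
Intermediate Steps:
Function('D')(s) = Mul(Rational(-1, 101), Pow(s, 2)) (Function('D')(s) = Mul(Pow(s, 2), Rational(-1, 101)) = Mul(Rational(-1, 101), Pow(s, 2)))
Add(Function('D')(-197), Mul(-1, Add(Mul(51, -3), -87))) = Add(Mul(Rational(-1, 101), Pow(-197, 2)), Mul(-1, Add(Mul(51, -3), -87))) = Add(Mul(Rational(-1, 101), 38809), Mul(-1, Add(-153, -87))) = Add(Rational(-38809, 101), Mul(-1, -240)) = Add(Rational(-38809, 101), 240) = Rational(-14569, 101)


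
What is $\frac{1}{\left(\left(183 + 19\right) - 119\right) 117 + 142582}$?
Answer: $\frac{1}{152293} \approx 6.5663 \cdot 10^{-6}$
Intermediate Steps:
$\frac{1}{\left(\left(183 + 19\right) - 119\right) 117 + 142582} = \frac{1}{\left(202 - 119\right) 117 + 142582} = \frac{1}{83 \cdot 117 + 142582} = \frac{1}{9711 + 142582} = \frac{1}{152293}$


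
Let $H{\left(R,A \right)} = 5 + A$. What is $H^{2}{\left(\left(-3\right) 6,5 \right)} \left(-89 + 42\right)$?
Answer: $-4700$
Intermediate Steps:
$H^{2}{\left(\left(-3\right) 6,5 \right)} \left(-89 + 42\right) = \left(5 + 5\right)^{2} \left(-89 + 42\right) = 10^{2} \left(-47\right) = 100 \left(-47\right) = -4700$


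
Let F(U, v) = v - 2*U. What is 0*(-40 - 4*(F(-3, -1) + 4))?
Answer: 0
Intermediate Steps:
0*(-40 - 4*(F(-3, -1) + 4)) = 0*(-40 - 4*((-1 - 2*(-3)) + 4)) = 0*(-40 - 4*((-1 + 6) + 4)) = 0*(-40 - 4*(5 + 4)) = 0*(-40 - 4*9) = 0*(-40 - 36) = 0*(-76) = 0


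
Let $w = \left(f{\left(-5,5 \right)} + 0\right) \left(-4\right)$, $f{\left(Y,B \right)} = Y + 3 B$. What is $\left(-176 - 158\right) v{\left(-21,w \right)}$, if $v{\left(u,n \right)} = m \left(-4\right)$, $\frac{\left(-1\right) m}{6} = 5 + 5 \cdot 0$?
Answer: $-40080$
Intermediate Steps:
$m = -30$ ($m = - 6 \left(5 + 5 \cdot 0\right) = - 6 \left(5 + 0\right) = \left(-6\right) 5 = -30$)
$w = -40$ ($w = \left(\left(-5 + 3 \cdot 5\right) + 0\right) \left(-4\right) = \left(\left(-5 + 15\right) + 0\right) \left(-4\right) = \left(10 + 0\right) \left(-4\right) = 10 \left(-4\right) = -40$)
$v{\left(u,n \right)} = 120$ ($v{\left(u,n \right)} = \left(-30\right) \left(-4\right) = 120$)
$\left(-176 - 158\right) v{\left(-21,w \right)} = \left(-176 - 158\right) 120 = \left(-334\right) 120 = -40080$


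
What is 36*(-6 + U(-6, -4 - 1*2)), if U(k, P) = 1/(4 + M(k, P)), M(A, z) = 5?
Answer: -212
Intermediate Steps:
U(k, P) = ⅑ (U(k, P) = 1/(4 + 5) = 1/9 = ⅑)
36*(-6 + U(-6, -4 - 1*2)) = 36*(-6 + ⅑) = 36*(-53/9) = -212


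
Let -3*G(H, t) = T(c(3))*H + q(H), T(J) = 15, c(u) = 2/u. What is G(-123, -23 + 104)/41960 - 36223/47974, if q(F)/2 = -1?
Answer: -2235571631/3019483560 ≈ -0.74038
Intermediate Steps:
q(F) = -2 (q(F) = 2*(-1) = -2)
G(H, t) = ⅔ - 5*H (G(H, t) = -(15*H - 2)/3 = -(-2 + 15*H)/3 = ⅔ - 5*H)
G(-123, -23 + 104)/41960 - 36223/47974 = (⅔ - 5*(-123))/41960 - 36223/47974 = (⅔ + 615)*(1/41960) - 36223*1/47974 = (1847/3)*(1/41960) - 36223/47974 = 1847/125880 - 36223/47974 = -2235571631/3019483560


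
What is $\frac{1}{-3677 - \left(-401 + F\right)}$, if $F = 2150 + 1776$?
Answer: $- \frac{1}{7202} \approx -0.00013885$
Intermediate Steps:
$F = 3926$
$\frac{1}{-3677 - \left(-401 + F\right)} = \frac{1}{-3677 + \left(\left(\left(906 - 947\right) + 442\right) - 3926\right)} = \frac{1}{-3677 + \left(\left(-41 + 442\right) - 3926\right)} = \frac{1}{-3677 + \left(401 - 3926\right)} = \frac{1}{-3677 - 3525} = \frac{1}{-7202} = - \frac{1}{7202}$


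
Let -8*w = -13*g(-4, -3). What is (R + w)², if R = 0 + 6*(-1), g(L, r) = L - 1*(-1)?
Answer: 7569/64 ≈ 118.27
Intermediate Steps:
g(L, r) = 1 + L (g(L, r) = L + 1 = 1 + L)
R = -6 (R = 0 - 6 = -6)
w = -39/8 (w = -(-13)*(1 - 4)/8 = -(-13)*(-3)/8 = -⅛*39 = -39/8 ≈ -4.8750)
(R + w)² = (-6 - 39/8)² = (-87/8)² = 7569/64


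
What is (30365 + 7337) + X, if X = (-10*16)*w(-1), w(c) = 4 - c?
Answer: 36902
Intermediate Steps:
X = -800 (X = (-10*16)*(4 - 1*(-1)) = -160*(4 + 1) = -160*5 = -800)
(30365 + 7337) + X = (30365 + 7337) - 800 = 37702 - 800 = 36902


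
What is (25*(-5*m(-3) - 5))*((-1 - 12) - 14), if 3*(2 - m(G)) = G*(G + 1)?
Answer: 3375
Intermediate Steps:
m(G) = 2 - G*(1 + G)/3 (m(G) = 2 - G*(G + 1)/3 = 2 - G*(1 + G)/3)
(25*(-5*m(-3) - 5))*((-1 - 12) - 14) = (25*(-5*(2 - 1/3*(-3) - 1/3*(-3)**2) - 5))*((-1 - 12) - 14) = (25*(-5*(2 + 1 - 1/3*9) - 5))*(-13 - 14) = (25*(-5*(2 + 1 - 3) - 5))*(-27) = (25*(-5*0 - 5))*(-27) = (25*(0 - 5))*(-27) = (25*(-5))*(-27) = -125*(-27) = 3375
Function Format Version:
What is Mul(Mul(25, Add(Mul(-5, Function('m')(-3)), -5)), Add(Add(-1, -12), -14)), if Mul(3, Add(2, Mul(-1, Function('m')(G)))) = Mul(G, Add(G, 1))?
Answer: 3375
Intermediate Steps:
Function('m')(G) = Add(2, Mul(Rational(-1, 3), G, Add(1, G))) (Function('m')(G) = Add(2, Mul(Rational(-1, 3), Mul(G, Add(G, 1)))) = Add(2, Mul(Rational(-1, 3), Mul(G, Add(1, G)))) = Add(2, Mul(Rational(-1, 3), G, Add(1, G))))
Mul(Mul(25, Add(Mul(-5, Function('m')(-3)), -5)), Add(Add(-1, -12), -14)) = Mul(Mul(25, Add(Mul(-5, Add(2, Mul(Rational(-1, 3), -3), Mul(Rational(-1, 3), Pow(-3, 2)))), -5)), Add(Add(-1, -12), -14)) = Mul(Mul(25, Add(Mul(-5, Add(2, 1, Mul(Rational(-1, 3), 9))), -5)), Add(-13, -14)) = Mul(Mul(25, Add(Mul(-5, Add(2, 1, -3)), -5)), -27) = Mul(Mul(25, Add(Mul(-5, 0), -5)), -27) = Mul(Mul(25, Add(0, -5)), -27) = Mul(Mul(25, -5), -27) = Mul(-125, -27) = 3375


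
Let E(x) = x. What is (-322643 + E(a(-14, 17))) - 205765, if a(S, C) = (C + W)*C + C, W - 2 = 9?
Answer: -527915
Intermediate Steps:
W = 11 (W = 2 + 9 = 11)
a(S, C) = C + C*(11 + C) (a(S, C) = (C + 11)*C + C = (11 + C)*C + C = C*(11 + C) + C = C + C*(11 + C))
(-322643 + E(a(-14, 17))) - 205765 = (-322643 + 17*(12 + 17)) - 205765 = (-322643 + 17*29) - 205765 = (-322643 + 493) - 205765 = -322150 - 205765 = -527915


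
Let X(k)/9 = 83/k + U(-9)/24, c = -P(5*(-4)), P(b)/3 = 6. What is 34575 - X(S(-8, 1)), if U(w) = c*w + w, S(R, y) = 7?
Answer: 1927011/56 ≈ 34411.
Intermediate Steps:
P(b) = 18 (P(b) = 3*6 = 18)
c = -18 (c = -1*18 = -18)
U(w) = -17*w (U(w) = -18*w + w = -17*w)
X(k) = 459/8 + 747/k (X(k) = 9*(83/k - 17*(-9)/24) = 9*(83/k + 153*(1/24)) = 9*(83/k + 51/8) = 9*(51/8 + 83/k) = 459/8 + 747/k)
34575 - X(S(-8, 1)) = 34575 - (459/8 + 747/7) = 34575 - 1*9189/56 = 34575 - 9189/56 = 1927011/56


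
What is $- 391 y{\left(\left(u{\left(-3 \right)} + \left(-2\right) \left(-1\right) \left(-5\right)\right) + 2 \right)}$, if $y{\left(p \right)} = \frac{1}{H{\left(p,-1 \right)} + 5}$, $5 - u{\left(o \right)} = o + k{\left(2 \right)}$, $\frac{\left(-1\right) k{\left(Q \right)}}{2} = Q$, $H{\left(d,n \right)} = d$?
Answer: $- \frac{391}{9} \approx -43.444$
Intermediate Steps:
$k{\left(Q \right)} = - 2 Q$
$u{\left(o \right)} = 9 - o$ ($u{\left(o \right)} = 5 - \left(o - 4\right) = 5 - \left(-4 + o\right) = 9 - o$)
$y{\left(p \right)} = \frac{1}{5 + p}$ ($y{\left(p \right)} = \frac{1}{p + 5} = \frac{1}{5 + p}$)
$- 391 y{\left(\left(u{\left(-3 \right)} + \left(-2\right) \left(-1\right) \left(-5\right)\right) + 2 \right)} = - \frac{391}{5 + \left(\left(\left(9 - -3\right) + \left(-2\right) \left(-1\right) \left(-5\right)\right) + 2\right)} = - \frac{391}{5 + \left(\left(\left(9 + 3\right) + 2 \left(-5\right)\right) + 2\right)} = - \frac{391}{5 + \left(\left(12 - 10\right) + 2\right)} = - \frac{391}{5 + \left(2 + 2\right)} = - \frac{391}{5 + 4} = - \frac{391}{9}$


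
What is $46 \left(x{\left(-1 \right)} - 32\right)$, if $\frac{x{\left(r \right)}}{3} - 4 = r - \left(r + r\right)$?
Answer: $-782$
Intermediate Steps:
$x{\left(r \right)} = 12 - 3 r$ ($x{\left(r \right)} = 12 + 3 \left(r - \left(r + r\right)\right) = 12 + 3 \left(r - 2 r\right) = 12 + 3 \left(- r\right) = 12 - 3 r$)
$46 \left(x{\left(-1 \right)} - 32\right) = 46 \left(\left(12 - -3\right) - 32\right) = 46 \left(\left(12 + 3\right) - 32\right) = 46 \left(15 - 32\right) = 46 \left(-17\right) = -782$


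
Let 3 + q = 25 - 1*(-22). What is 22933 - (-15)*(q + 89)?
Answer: 24928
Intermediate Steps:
q = 44 (q = -3 + (25 - 1*(-22)) = -3 + (25 + 22) = -3 + 47 = 44)
22933 - (-15)*(q + 89) = 22933 - (-15)*(44 + 89) = 22933 - (-15)*133 = 22933 - 1*(-1995) = 22933 + 1995 = 24928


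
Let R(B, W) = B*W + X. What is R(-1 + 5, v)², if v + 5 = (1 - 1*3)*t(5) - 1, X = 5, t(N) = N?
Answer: 3481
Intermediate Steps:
v = -16 (v = -5 + ((1 - 1*3)*5 - 1) = -5 + ((1 - 3)*5 - 1) = -5 + (-2*5 - 1) = -5 + (-10 - 1) = -5 - 11 = -16)
R(B, W) = 5 + B*W (R(B, W) = B*W + 5 = 5 + B*W)
R(-1 + 5, v)² = (5 + (-1 + 5)*(-16))² = (5 + 4*(-16))² = (5 - 64)² = (-59)² = 3481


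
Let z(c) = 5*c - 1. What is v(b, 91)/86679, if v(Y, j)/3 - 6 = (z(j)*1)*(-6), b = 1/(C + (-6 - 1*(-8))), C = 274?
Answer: -906/9631 ≈ -0.094071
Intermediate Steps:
z(c) = -1 + 5*c
b = 1/276 (b = 1/(274 + (-6 - 1*(-8))) = 1/(274 + (-6 + 8)) = 1/(274 + 2) = 1/276 ≈ 0.0036232)
v(Y, j) = 36 - 90*j (v(Y, j) = 18 + 3*(((-1 + 5*j)*1)*(-6)) = 18 + 3*((-1 + 5*j)*(-6)) = 18 + 3*(6 - 30*j) = 18 + (18 - 90*j) = 36 - 90*j)
v(b, 91)/86679 = (36 - 90*91)/86679 = (36 - 8190)*(1/86679) = -8154*1/86679 = -906/9631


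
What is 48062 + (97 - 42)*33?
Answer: 49877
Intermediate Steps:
48062 + (97 - 42)*33 = 48062 + 55*33 = 48062 + 1815 = 49877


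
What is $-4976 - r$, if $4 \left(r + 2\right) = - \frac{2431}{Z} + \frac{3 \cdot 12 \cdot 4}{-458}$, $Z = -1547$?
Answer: $- \frac{31895303}{6412} \approx -4974.3$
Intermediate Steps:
$r = - \frac{10809}{6412}$ ($r = -2 + \frac{- \frac{2431}{-1547} + \frac{3 \cdot 12 \cdot 4}{-458}}{4} = -2 + \frac{\left(-2431\right) \left(- \frac{1}{1547}\right) + 36 \cdot 4 \left(- \frac{1}{458}\right)}{4} = -2 + \frac{\frac{11}{7} + 144 \left(- \frac{1}{458}\right)}{4} = -2 + \frac{\frac{11}{7} - \frac{72}{229}}{4} = -2 + \frac{1}{4} \cdot \frac{2015}{1603} = -2 + \frac{2015}{6412} = - \frac{10809}{6412} \approx -1.6857$)
$-4976 - r = -4976 - - \frac{10809}{6412} = -4976 + \frac{10809}{6412} = - \frac{31895303}{6412}$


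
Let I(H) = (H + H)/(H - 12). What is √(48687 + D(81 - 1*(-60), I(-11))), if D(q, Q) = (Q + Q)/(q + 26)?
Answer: √718293161051/3841 ≈ 220.65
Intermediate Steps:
I(H) = 2*H/(-12 + H) (I(H) = (2*H)/(-12 + H) = 2*H/(-12 + H))
D(q, Q) = 2*Q/(26 + q) (D(q, Q) = (2*Q)/(26 + q) = 2*Q/(26 + q))
√(48687 + D(81 - 1*(-60), I(-11))) = √(48687 + 2*(2*(-11)/(-12 - 11))/(26 + (81 - 1*(-60)))) = √(48687 + 2*(2*(-11)/(-23))/(26 + (81 + 60))) = √(48687 + 2*(2*(-11)*(-1/23))/(26 + 141)) = √(48687 + 2*(22/23)/167) = √(48687 + 2*(22/23)*(1/167)) = √(48687 + 44/3841) = √(187006811/3841) = √718293161051/3841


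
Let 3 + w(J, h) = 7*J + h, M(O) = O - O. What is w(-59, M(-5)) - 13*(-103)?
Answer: 923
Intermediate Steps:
M(O) = 0
w(J, h) = -3 + h + 7*J (w(J, h) = -3 + (7*J + h) = -3 + (h + 7*J) = -3 + h + 7*J)
w(-59, M(-5)) - 13*(-103) = (-3 + 0 + 7*(-59)) - 13*(-103) = (-3 + 0 - 413) - 1*(-1339) = -416 + 1339 = 923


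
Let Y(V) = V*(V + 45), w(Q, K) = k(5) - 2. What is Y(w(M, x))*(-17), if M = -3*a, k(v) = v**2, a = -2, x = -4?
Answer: -26588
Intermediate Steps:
M = 6 (M = -3*(-2) = 6)
w(Q, K) = 23 (w(Q, K) = 5**2 - 2 = 25 - 2 = 23)
Y(V) = V*(45 + V)
Y(w(M, x))*(-17) = (23*(45 + 23))*(-17) = (23*68)*(-17) = 1564*(-17) = -26588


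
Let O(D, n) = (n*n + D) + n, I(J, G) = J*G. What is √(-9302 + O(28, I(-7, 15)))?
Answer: √1646 ≈ 40.571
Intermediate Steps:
I(J, G) = G*J
O(D, n) = D + n + n² (O(D, n) = (n² + D) + n = (D + n²) + n = D + n + n²)
√(-9302 + O(28, I(-7, 15))) = √(-9302 + (28 + 15*(-7) + (15*(-7))²)) = √(-9302 + (28 - 105 + (-105)²)) = √(-9302 + (28 - 105 + 11025)) = √(-9302 + 10948) = √1646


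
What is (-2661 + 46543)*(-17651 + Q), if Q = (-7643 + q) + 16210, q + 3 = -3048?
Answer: -532508070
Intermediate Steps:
q = -3051 (q = -3 - 3048 = -3051)
Q = 5516 (Q = (-7643 - 3051) + 16210 = -10694 + 16210 = 5516)
(-2661 + 46543)*(-17651 + Q) = (-2661 + 46543)*(-17651 + 5516) = 43882*(-12135) = -532508070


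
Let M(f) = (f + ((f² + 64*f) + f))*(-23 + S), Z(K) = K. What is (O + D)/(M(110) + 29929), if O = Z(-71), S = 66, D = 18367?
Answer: 18296/862409 ≈ 0.021215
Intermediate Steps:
O = -71
M(f) = 43*f² + 2838*f (M(f) = (f + ((f² + 64*f) + f))*(-23 + 66) = (f + (f² + 65*f))*43 = (f² + 66*f)*43 = 43*f² + 2838*f)
(O + D)/(M(110) + 29929) = (-71 + 18367)/(43*110*(66 + 110) + 29929) = 18296/(43*110*176 + 29929) = 18296/(832480 + 29929) = 18296/862409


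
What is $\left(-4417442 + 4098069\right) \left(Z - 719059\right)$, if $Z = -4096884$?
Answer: $1538082163739$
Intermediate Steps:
$\left(-4417442 + 4098069\right) \left(Z - 719059\right) = \left(-4417442 + 4098069\right) \left(-4096884 - 719059\right) = \left(-319373\right) \left(-4815943\right) = 1538082163739$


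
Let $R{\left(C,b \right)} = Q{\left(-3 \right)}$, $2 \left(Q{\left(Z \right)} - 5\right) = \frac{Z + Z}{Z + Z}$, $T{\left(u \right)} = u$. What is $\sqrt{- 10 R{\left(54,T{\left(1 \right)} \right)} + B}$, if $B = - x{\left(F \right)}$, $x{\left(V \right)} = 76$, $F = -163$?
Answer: $i \sqrt{131} \approx 11.446 i$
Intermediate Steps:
$Q{\left(Z \right)} = \frac{11}{2}$ ($Q{\left(Z \right)} = 5 + \frac{\left(Z + Z\right) \frac{1}{Z + Z}}{2} = 5 + \frac{2 Z \frac{1}{2 Z}}{2} = 5 + \frac{1}{2} \cdot 1 = 5 + \frac{1}{2} = \frac{11}{2}$)
$R{\left(C,b \right)} = \frac{11}{2}$
$B = -76$ ($B = \left(-1\right) 76 = -76$)
$\sqrt{- 10 R{\left(54,T{\left(1 \right)} \right)} + B} = \sqrt{\left(-10\right) \frac{11}{2} - 76} = \sqrt{-55 - 76} = \sqrt{-131} = i \sqrt{131}$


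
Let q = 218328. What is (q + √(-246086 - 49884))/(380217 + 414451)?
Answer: 54582/198667 + I*√295970/794668 ≈ 0.27474 + 0.0006846*I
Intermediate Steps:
(q + √(-246086 - 49884))/(380217 + 414451) = (218328 + √(-246086 - 49884))/(380217 + 414451) = (218328 + √(-295970))/794668 = (218328 + I*√295970)*(1/794668) = 54582/198667 + I*√295970/794668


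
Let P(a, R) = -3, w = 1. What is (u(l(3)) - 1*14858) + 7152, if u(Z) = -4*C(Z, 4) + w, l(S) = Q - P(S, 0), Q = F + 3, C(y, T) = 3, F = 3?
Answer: -7717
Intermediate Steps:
Q = 6 (Q = 3 + 3 = 6)
l(S) = 9 (l(S) = 6 - 1*(-3) = 6 + 3 = 9)
u(Z) = -11 (u(Z) = -4*3 + 1 = -12 + 1 = -11)
(u(l(3)) - 1*14858) + 7152 = (-11 - 1*14858) + 7152 = (-11 - 14858) + 7152 = -14869 + 7152 = -7717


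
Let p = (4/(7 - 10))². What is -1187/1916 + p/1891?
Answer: -20170897/32608404 ≈ -0.61858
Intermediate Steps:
p = 16/9 (p = (4/(-3))² = (4*(-⅓))² = (-4/3)² = 16/9 ≈ 1.7778)
-1187/1916 + p/1891 = -1187/1916 + (16/9)/1891 = -1187*1/1916 + (16/9)*(1/1891) = -1187/1916 + 16/17019 = -20170897/32608404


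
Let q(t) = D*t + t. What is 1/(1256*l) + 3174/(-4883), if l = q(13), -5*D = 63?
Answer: -3005878591/4624318192 ≈ -0.65002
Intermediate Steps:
D = -63/5 (D = -1/5*63 = -63/5 ≈ -12.600)
q(t) = -58*t/5 (q(t) = -63*t/5 + t = -58*t/5)
l = -754/5 (l = -58/5*13 = -754/5 ≈ -150.80)
1/(1256*l) + 3174/(-4883) = 1/(1256*(-754/5)) + 3174/(-4883) = (1/1256)*(-5/754) + 3174*(-1/4883) = -5/947024 - 3174/4883 = -3005878591/4624318192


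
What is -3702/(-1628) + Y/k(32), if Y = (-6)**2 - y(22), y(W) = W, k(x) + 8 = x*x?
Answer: 473003/206756 ≈ 2.2877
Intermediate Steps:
k(x) = -8 + x**2 (k(x) = -8 + x*x = -8 + x**2)
Y = 14 (Y = (-6)**2 - 1*22 = 36 - 22 = 14)
-3702/(-1628) + Y/k(32) = -3702/(-1628) + 14/(-8 + 32**2) = -3702*(-1/1628) + 14/(-8 + 1024) = 1851/814 + 14/1016 = 1851/814 + 14*(1/1016) = 1851/814 + 7/508 = 473003/206756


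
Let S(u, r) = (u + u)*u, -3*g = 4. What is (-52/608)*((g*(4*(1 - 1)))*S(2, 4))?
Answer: 0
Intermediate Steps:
g = -4/3 (g = -1/3*4 = -4/3 ≈ -1.3333)
S(u, r) = 2*u**2 (S(u, r) = (2*u)*u = 2*u**2)
(-52/608)*((g*(4*(1 - 1)))*S(2, 4)) = (-52/608)*((-16*(1 - 1)/3)*(2*2**2)) = (-52*1/608)*((-16*0/3)*(2*4)) = -13*(-4/3*0)*8/152 = -0*8 = -13/152*0 = 0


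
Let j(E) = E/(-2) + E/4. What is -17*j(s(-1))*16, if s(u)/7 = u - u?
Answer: 0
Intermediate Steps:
s(u) = 0 (s(u) = 7*(u - u) = 7*0 = 0)
j(E) = -E/4 (j(E) = E*(-½) + E*(¼) = -E/2 + E/4 = -E/4)
-17*j(s(-1))*16 = -(-17)*0/4*16 = -17*0*16 = 0*16 = 0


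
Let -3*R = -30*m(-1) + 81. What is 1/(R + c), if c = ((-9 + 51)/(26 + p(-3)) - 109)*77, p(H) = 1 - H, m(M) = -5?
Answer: -5/41811 ≈ -0.00011959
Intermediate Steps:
R = -77 (R = -(-30*(-5) + 81)/3 = -(150 + 81)/3 = -⅓*231 = -77)
c = -41426/5 (c = ((-9 + 51)/(26 + (1 - 1*(-3))) - 109)*77 = (42/(26 + (1 + 3)) - 109)*77 = (42/(26 + 4) - 109)*77 = (42/30 - 109)*77 = (42*(1/30) - 109)*77 = (7/5 - 109)*77 = -538/5*77 = -41426/5 ≈ -8285.2)
1/(R + c) = 1/(-77 - 41426/5) = 1/(-41811/5) = -5/41811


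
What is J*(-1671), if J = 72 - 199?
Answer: 212217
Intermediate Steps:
J = -127
J*(-1671) = -127*(-1671) = 212217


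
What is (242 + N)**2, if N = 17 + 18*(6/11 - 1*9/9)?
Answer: 7612081/121 ≈ 62910.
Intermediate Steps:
N = 97/11 (N = 17 + 18*(6*(1/11) - 9*1/9) = 17 + 18*(6/11 - 1) = 17 + 18*(-5/11) = 17 - 90/11 = 97/11 ≈ 8.8182)
(242 + N)**2 = (242 + 97/11)**2 = (2759/11)**2 = 7612081/121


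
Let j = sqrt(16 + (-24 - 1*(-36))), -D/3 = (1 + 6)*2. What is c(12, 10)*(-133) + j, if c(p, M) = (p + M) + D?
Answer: 2660 + 2*sqrt(7) ≈ 2665.3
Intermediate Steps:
D = -42 (D = -3*(1 + 6)*2 = -21*2 = -3*14 = -42)
c(p, M) = -42 + M + p (c(p, M) = (p + M) - 42 = (M + p) - 42 = -42 + M + p)
j = 2*sqrt(7) (j = sqrt(16 + (-24 + 36)) = sqrt(16 + 12) = sqrt(28) = 2*sqrt(7) ≈ 5.2915)
c(12, 10)*(-133) + j = (-42 + 10 + 12)*(-133) + 2*sqrt(7) = -20*(-133) + 2*sqrt(7) = 2660 + 2*sqrt(7)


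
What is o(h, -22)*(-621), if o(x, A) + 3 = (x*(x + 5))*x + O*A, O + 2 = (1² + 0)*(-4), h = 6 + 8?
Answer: -2392713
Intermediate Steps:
h = 14
O = -6 (O = -2 + (1² + 0)*(-4) = -2 + (1 + 0)*(-4) = -2 + 1*(-4) = -2 - 4 = -6)
o(x, A) = -3 - 6*A + x²*(5 + x) (o(x, A) = -3 + ((x*(x + 5))*x - 6*A) = -3 + ((x*(5 + x))*x - 6*A) = -3 + (x²*(5 + x) - 6*A) = -3 + (-6*A + x²*(5 + x)) = -3 - 6*A + x²*(5 + x))
o(h, -22)*(-621) = (-3 + 14³ - 6*(-22) + 5*14²)*(-621) = (-3 + 2744 + 132 + 5*196)*(-621) = (-3 + 2744 + 132 + 980)*(-621) = 3853*(-621) = -2392713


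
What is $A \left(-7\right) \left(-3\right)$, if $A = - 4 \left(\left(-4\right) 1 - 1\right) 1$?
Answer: $420$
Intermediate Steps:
$A = 20$ ($A = - 4 \left(-4 - 1\right) 1 = \left(-4\right) \left(-5\right) 1 = 20 \cdot 1 = 20$)
$A \left(-7\right) \left(-3\right) = 20 \left(-7\right) \left(-3\right) = \left(-140\right) \left(-3\right) = 420$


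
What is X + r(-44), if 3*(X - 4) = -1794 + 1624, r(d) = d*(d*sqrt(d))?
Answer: -158/3 + 3872*I*sqrt(11) ≈ -52.667 + 12842.0*I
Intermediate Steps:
r(d) = d**(5/2) (r(d) = d*d**(3/2) = d**(5/2))
X = -158/3 (X = 4 + (-1794 + 1624)/3 = 4 + (1/3)*(-170) = 4 - 170/3 = -158/3 ≈ -52.667)
X + r(-44) = -158/3 + (-44)**(5/2) = -158/3 + 3872*I*sqrt(11)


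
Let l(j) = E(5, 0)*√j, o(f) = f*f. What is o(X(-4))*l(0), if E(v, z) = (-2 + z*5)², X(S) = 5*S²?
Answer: 0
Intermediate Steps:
o(f) = f²
E(v, z) = (-2 + 5*z)²
l(j) = 4*√j (l(j) = (-2 + 5*0)²*√j = (-2 + 0)²*√j = (-2)²*√j = 4*√j)
o(X(-4))*l(0) = (5*(-4)²)²*(4*√0) = (5*16)²*(4*0) = 80²*0 = 6400*0 = 0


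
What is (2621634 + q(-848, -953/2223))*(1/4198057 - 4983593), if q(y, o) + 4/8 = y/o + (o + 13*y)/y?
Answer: -6163122800081276750012970025/471364166431899 ≈ -1.3075e+13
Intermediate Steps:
q(y, o) = -½ + y/o + (o + 13*y)/y (q(y, o) = -½ + (y/o + (o + 13*y)/y) = -½ + y/o + (o + 13*y)/y)
(2621634 + q(-848, -953/2223))*(1/4198057 - 4983593) = (2621634 + (25/2 - 953/2223/(-848) - 848/((-953/2223))))*(1/4198057 - 4983593) = (2621634 + (25/2 - 953*1/2223*(-1/848) - 848/((-953*1/2223))))*(1/4198057 - 4983593) = (2621634 + (25/2 - 953/2223*(-1/848) - 848/(-953/2223)))*(-20921407478800/4198057) = (2621634 + (25/2 + 953/1885104 - 848*(-2223/953)))*(-20921407478800/4198057) = (2621634 + (25/2 + 953/1885104 + 1885104/953))*(-20921407478800/4198057) = (2621634 + 3576074300425/1796504112)*(-20921407478800/4198057) = (4713352335459433/1796504112)*(-20921407478800/4198057) = -6163122800081276750012970025/471364166431899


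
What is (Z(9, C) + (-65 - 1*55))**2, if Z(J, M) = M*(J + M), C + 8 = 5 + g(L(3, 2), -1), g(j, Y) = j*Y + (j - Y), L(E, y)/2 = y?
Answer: 17956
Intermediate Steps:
L(E, y) = 2*y
g(j, Y) = j - Y + Y*j (g(j, Y) = Y*j + (j - Y) = j - Y + Y*j)
C = -2 (C = -8 + (5 + (2*2 - 1*(-1) - 2*2)) = -8 + (5 + (4 + 1 - 1*4)) = -8 + (5 + (4 + 1 - 4)) = -8 + (5 + 1) = -8 + 6 = -2)
(Z(9, C) + (-65 - 1*55))**2 = (-2*(9 - 2) + (-65 - 1*55))**2 = (-2*7 + (-65 - 55))**2 = (-14 - 120)**2 = (-134)**2 = 17956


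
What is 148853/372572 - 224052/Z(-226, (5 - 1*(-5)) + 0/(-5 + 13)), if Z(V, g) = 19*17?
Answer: -4907495425/7078868 ≈ -693.26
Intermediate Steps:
Z(V, g) = 323
148853/372572 - 224052/Z(-226, (5 - 1*(-5)) + 0/(-5 + 13)) = 148853/372572 - 224052/323 = -4907495425/7078868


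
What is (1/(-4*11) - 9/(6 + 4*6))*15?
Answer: -213/44 ≈ -4.8409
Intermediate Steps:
(1/(-4*11) - 9/(6 + 4*6))*15 = (-¼*1/11 - 9/(6 + 24))*15 = (-1/44 - 9/30)*15 = (-1/44 - 9*1/30)*15 = (-1/44 - 3/10)*15 = -71/220*15 = -213/44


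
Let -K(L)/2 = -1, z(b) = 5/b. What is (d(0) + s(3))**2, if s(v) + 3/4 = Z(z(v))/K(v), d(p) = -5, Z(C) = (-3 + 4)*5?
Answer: 169/16 ≈ 10.563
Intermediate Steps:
Z(C) = 5 (Z(C) = 1*5 = 5)
K(L) = 2 (K(L) = -2*(-1) = 2)
s(v) = 7/4 (s(v) = -3/4 + 5/2 = 7/4)
(d(0) + s(3))**2 = (-5 + 7/4)**2 = (-13/4)**2 = 169/16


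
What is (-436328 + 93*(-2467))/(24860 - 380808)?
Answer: 665759/355948 ≈ 1.8704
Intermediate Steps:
(-436328 + 93*(-2467))/(24860 - 380808) = (-436328 - 229431)/(-355948) = -665759*(-1/355948) = 665759/355948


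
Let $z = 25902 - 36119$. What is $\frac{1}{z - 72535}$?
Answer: $- \frac{1}{82752} \approx -1.2084 \cdot 10^{-5}$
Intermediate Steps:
$z = -10217$
$\frac{1}{z - 72535} = \frac{1}{-10217 - 72535} = \frac{1}{-82752} = - \frac{1}{82752}$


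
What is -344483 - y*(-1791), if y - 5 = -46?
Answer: -417914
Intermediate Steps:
y = -41 (y = 5 - 46 = -41)
-344483 - y*(-1791) = -344483 - (-41)*(-1791) = -344483 - 1*73431 = -344483 - 73431 = -417914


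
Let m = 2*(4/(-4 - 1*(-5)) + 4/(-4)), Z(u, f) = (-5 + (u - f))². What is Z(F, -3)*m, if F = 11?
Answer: 486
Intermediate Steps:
Z(u, f) = (-5 + u - f)²
m = 6 (m = 2*(4/(-4 + 5) + 4*(-¼)) = 2*(4/1 - 1) = 2*(4*1 - 1) = 2*(4 - 1) = 2*3 = 6)
Z(F, -3)*m = (5 - 3 - 1*11)²*6 = (5 - 3 - 11)²*6 = (-9)²*6 = 81*6 = 486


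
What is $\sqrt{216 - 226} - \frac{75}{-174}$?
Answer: $\frac{25}{58} + i \sqrt{10} \approx 0.43103 + 3.1623 i$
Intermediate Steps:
$\sqrt{216 - 226} - \frac{75}{-174} = \sqrt{-10} - 75 \left(- \frac{1}{174}\right) = i \sqrt{10} - - \frac{25}{58} = i \sqrt{10} + \frac{25}{58} = \frac{25}{58} + i \sqrt{10}$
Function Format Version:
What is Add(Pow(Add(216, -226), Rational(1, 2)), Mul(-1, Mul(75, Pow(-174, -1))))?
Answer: Add(Rational(25, 58), Mul(I, Pow(10, Rational(1, 2)))) ≈ Add(0.43103, Mul(3.1623, I))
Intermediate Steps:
Add(Pow(Add(216, -226), Rational(1, 2)), Mul(-1, Mul(75, Pow(-174, -1)))) = Add(Pow(-10, Rational(1, 2)), Mul(-1, Mul(75, Rational(-1, 174)))) = Add(Mul(I, Pow(10, Rational(1, 2))), Mul(-1, Rational(-25, 58))) = Add(Mul(I, Pow(10, Rational(1, 2))), Rational(25, 58)) = Add(Rational(25, 58), Mul(I, Pow(10, Rational(1, 2))))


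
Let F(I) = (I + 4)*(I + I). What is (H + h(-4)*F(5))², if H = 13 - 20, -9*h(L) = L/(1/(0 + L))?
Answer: 27889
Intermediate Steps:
F(I) = 2*I*(4 + I) (F(I) = (4 + I)*(2*I) = 2*I*(4 + I))
h(L) = -L²/9 (h(L) = -L/(9*(1/(0 + L))) = -L/(9*(1/L)) = -L*L/9 = -L²/9)
H = -7
(H + h(-4)*F(5))² = (-7 + (-⅑*(-4)²)*(2*5*(4 + 5)))² = (-7 + (-⅑*16)*(2*5*9))² = (-7 - 16/9*90)² = (-7 - 160)² = (-167)² = 27889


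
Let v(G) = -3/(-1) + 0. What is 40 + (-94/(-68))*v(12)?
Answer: 1501/34 ≈ 44.147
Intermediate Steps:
v(G) = 3 (v(G) = -3*(-1) + 0 = 3 + 0 = 3)
40 + (-94/(-68))*v(12) = 40 - 94/(-68)*3 = 40 - 94*(-1/68)*3 = 40 + (47/34)*3 = 40 + 141/34 = 1501/34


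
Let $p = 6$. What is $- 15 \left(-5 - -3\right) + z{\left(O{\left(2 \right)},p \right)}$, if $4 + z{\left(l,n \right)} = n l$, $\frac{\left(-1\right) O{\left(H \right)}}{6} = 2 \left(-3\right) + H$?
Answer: $170$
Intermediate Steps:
$O{\left(H \right)} = 36 - 6 H$ ($O{\left(H \right)} = - 6 \left(2 \left(-3\right) + H\right) = - 6 \left(-6 + H\right) = 36 - 6 H$)
$z{\left(l,n \right)} = -4 + l n$ ($z{\left(l,n \right)} = -4 + n l = -4 + l n$)
$- 15 \left(-5 - -3\right) + z{\left(O{\left(2 \right)},p \right)} = - 15 \left(-5 - -3\right) - \left(4 - \left(36 - 12\right) 6\right) = - 15 \left(-5 + 3\right) - \left(4 - \left(36 - 12\right) 6\right) = \left(-15\right) \left(-2\right) + \left(-4 + 24 \cdot 6\right) = 30 + \left(-4 + 144\right) = 30 + 140 = 170$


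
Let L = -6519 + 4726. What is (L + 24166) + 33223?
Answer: 55596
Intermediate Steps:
L = -1793
(L + 24166) + 33223 = (-1793 + 24166) + 33223 = 22373 + 33223 = 55596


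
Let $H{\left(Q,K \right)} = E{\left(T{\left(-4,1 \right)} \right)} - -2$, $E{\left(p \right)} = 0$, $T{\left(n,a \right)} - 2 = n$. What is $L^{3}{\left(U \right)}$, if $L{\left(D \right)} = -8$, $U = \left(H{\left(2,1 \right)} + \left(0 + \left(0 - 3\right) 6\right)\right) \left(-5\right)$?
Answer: $-512$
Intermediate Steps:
$T{\left(n,a \right)} = 2 + n$
$H{\left(Q,K \right)} = 2$ ($H{\left(Q,K \right)} = 0 - -2 = 0 + 2 = 2$)
$U = 80$ ($U = \left(2 + \left(0 + \left(0 - 3\right) 6\right)\right) \left(-5\right) = \left(2 + \left(0 - 18\right)\right) \left(-5\right) = \left(2 - 18\right) \left(-5\right) = \left(-16\right) \left(-5\right) = 80$)
$L^{3}{\left(U \right)} = \left(-8\right)^{3} = -512$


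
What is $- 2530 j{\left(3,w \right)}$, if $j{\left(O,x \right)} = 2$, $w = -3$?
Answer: $-5060$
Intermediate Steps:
$- 2530 j{\left(3,w \right)} = \left(-2530\right) 2 = -5060$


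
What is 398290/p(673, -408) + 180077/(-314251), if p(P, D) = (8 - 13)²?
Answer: 25031705773/1571255 ≈ 15931.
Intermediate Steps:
p(P, D) = 25 (p(P, D) = (-5)² = 25)
398290/p(673, -408) + 180077/(-314251) = 398290/25 + 180077/(-314251) = 398290*(1/25) + 180077*(-1/314251) = 79658/5 - 180077/314251 = 25031705773/1571255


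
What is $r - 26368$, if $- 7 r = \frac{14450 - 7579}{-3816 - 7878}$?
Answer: $- \frac{2158424873}{81858} \approx -26368.0$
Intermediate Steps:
$r = \frac{6871}{81858}$ ($r = - \frac{\left(14450 - 7579\right) \frac{1}{-3816 - 7878}}{7} = - \frac{6871 \frac{1}{-11694}}{7} = - \frac{6871 \left(- \frac{1}{11694}\right)}{7} = \left(- \frac{1}{7}\right) \left(- \frac{6871}{11694}\right) = \frac{6871}{81858} \approx 0.083938$)
$r - 26368 = \frac{6871}{81858} - 26368 = - \frac{2158424873}{81858}$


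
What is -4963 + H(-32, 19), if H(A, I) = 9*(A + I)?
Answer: -5080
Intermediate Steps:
H(A, I) = 9*A + 9*I
-4963 + H(-32, 19) = -4963 + (9*(-32) + 9*19) = -4963 + (-288 + 171) = -4963 - 117 = -5080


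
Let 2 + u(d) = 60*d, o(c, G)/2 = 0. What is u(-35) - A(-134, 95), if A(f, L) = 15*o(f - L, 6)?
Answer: -2102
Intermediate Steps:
o(c, G) = 0 (o(c, G) = 2*0 = 0)
A(f, L) = 0 (A(f, L) = 15*0 = 0)
u(d) = -2 + 60*d
u(-35) - A(-134, 95) = (-2 + 60*(-35)) - 1*0 = (-2 - 2100) + 0 = -2102 + 0 = -2102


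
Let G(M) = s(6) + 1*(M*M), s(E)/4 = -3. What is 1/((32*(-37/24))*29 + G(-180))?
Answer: 3/92872 ≈ 3.2303e-5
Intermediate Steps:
s(E) = -12 (s(E) = 4*(-3) = -12)
G(M) = -12 + M² (G(M) = -12 + 1*(M*M) = -12 + 1*M² = -12 + M²)
1/((32*(-37/24))*29 + G(-180)) = 1/((32*(-37/24))*29 + (-12 + (-180)²)) = 1/((32*(-37*1/24))*29 + (-12 + 32400)) = 1/((32*(-37/24))*29 + 32388) = 1/(-148/3*29 + 32388) = 1/(-4292/3 + 32388) = 1/(92872/3) = 3/92872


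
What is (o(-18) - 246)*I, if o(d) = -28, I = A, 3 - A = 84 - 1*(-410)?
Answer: 134534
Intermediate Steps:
A = -491 (A = 3 - (84 - 1*(-410)) = 3 - (84 + 410) = 3 - 1*494 = 3 - 494 = -491)
I = -491
(o(-18) - 246)*I = (-28 - 246)*(-491) = -274*(-491) = 134534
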